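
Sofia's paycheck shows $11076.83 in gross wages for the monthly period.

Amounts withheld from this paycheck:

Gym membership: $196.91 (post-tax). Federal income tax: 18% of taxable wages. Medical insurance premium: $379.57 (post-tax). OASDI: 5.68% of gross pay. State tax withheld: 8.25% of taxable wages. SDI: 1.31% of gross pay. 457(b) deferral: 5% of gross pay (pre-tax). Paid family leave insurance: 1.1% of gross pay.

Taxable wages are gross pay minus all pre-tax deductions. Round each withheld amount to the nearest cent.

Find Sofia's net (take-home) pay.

$6288.10

457(b) deferral: $11076.83 × 0.05 = $553.84
Taxable wages = $11076.83 − $553.84 = $10522.99
Federal income tax: $10522.99 × 0.18 = $1894.14
State tax withheld: $10522.99 × 0.0825 = $868.15
Paid family leave insurance: $11076.83 × 0.011 = $121.85
SDI: $11076.83 × 0.0131 = $145.11
OASDI: $11076.83 × 0.0568 = $629.16
Gym membership: $196.91
Medical insurance premium: $379.57
Total deductions = $553.84 + $1894.14 + $868.15 + $121.85 + $145.11 + $629.16 + $196.91 + $379.57 = $4788.73
Net pay = $11076.83 − $4788.73 = $6288.10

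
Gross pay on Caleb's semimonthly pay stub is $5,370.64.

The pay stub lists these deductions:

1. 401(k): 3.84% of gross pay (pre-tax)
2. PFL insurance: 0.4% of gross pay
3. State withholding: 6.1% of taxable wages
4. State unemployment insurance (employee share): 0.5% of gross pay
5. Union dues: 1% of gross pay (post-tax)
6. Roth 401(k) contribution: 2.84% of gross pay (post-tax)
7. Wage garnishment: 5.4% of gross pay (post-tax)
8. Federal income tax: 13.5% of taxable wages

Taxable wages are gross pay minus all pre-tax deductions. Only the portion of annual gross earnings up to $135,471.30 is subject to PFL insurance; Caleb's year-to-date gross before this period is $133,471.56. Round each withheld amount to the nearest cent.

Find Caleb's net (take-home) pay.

401(k): $5,370.64 × 0.0384 = $206.23
Taxable wages = $5,370.64 − $206.23 = $5,164.41
Federal income tax: $5,164.41 × 0.135 = $697.20
State withholding: $5,164.41 × 0.061 = $315.03
PFL insurance: only $135,471.30 − $133,471.56 = $1,999.74 of this check is subject → $1,999.74 × 0.004 = $8.00
State unemployment insurance (employee share): $5,370.64 × 0.005 = $26.85
Union dues: $5,370.64 × 0.01 = $53.71
Roth 401(k) contribution: $5,370.64 × 0.0284 = $152.53
Wage garnishment: $5,370.64 × 0.054 = $290.01
Total deductions = $206.23 + $697.20 + $315.03 + $8.00 + $26.85 + $53.71 + $152.53 + $290.01 = $1,749.56
Net pay = $5,370.64 − $1,749.56 = $3,621.08

$3,621.08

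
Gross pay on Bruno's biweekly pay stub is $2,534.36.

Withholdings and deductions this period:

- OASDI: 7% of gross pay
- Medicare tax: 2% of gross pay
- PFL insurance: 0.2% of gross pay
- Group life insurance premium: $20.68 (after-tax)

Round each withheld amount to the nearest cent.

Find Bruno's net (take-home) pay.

OASDI: $2,534.36 × 0.07 = $177.41
PFL insurance: $2,534.36 × 0.002 = $5.07
Medicare tax: $2,534.36 × 0.02 = $50.69
Group life insurance premium: $20.68
Total deductions = $177.41 + $5.07 + $50.69 + $20.68 = $253.85
Net pay = $2,534.36 − $253.85 = $2,280.51

$2,280.51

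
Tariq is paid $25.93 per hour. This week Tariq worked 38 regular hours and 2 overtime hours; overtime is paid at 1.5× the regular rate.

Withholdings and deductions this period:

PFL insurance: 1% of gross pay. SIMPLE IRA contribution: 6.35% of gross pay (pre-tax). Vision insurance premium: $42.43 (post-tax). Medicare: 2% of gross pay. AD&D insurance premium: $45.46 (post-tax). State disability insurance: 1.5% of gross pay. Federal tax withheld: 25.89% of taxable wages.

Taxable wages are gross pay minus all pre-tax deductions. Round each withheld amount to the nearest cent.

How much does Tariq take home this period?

Regular pay: 38 × $25.93 = $985.34
Overtime pay: 2 × $25.93 × 1.5 = $77.79
Gross pay = $985.34 + $77.79 = $1063.13
SIMPLE IRA contribution: $1063.13 × 0.0635 = $67.51
Taxable wages = $1063.13 − $67.51 = $995.62
Federal tax withheld: $995.62 × 0.2589 = $257.77
Medicare: $1063.13 × 0.02 = $21.26
State disability insurance: $1063.13 × 0.015 = $15.95
PFL insurance: $1063.13 × 0.01 = $10.63
Vision insurance premium: $42.43
AD&D insurance premium: $45.46
Total deductions = $67.51 + $257.77 + $21.26 + $15.95 + $10.63 + $42.43 + $45.46 = $461.01
Net pay = $1063.13 − $461.01 = $602.12

$602.12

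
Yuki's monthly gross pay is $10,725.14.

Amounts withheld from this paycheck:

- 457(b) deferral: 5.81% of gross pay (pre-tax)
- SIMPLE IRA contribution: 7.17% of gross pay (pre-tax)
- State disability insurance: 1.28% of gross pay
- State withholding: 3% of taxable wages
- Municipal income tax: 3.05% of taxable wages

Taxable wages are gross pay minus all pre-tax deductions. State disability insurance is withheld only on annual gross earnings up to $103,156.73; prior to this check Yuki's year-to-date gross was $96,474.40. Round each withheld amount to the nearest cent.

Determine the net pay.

457(b) deferral: $10,725.14 × 0.0581 = $623.13
SIMPLE IRA contribution: $10,725.14 × 0.0717 = $768.99
Pre-tax total = $623.13 + $768.99 = $1,392.12
Taxable wages = $10,725.14 − $1,392.12 = $9,333.02
State withholding: $9,333.02 × 0.03 = $279.99
Municipal income tax: $9,333.02 × 0.0305 = $284.66
State disability insurance: only $103,156.73 − $96,474.40 = $6,682.33 of this check is subject → $6,682.33 × 0.0128 = $85.53
Total deductions = $623.13 + $768.99 + $279.99 + $284.66 + $85.53 = $2,042.30
Net pay = $10,725.14 − $2,042.30 = $8,682.84

$8,682.84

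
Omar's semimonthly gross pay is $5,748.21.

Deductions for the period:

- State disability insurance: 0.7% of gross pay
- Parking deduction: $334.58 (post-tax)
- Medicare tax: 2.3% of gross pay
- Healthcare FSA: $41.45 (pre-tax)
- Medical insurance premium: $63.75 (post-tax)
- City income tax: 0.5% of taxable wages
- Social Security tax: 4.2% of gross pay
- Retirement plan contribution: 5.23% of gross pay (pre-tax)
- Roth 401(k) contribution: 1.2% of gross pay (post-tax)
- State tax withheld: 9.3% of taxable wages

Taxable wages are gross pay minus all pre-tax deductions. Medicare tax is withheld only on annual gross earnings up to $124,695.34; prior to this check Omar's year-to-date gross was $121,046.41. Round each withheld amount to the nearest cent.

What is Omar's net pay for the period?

$4,043.43

Healthcare FSA: $41.45
Retirement plan contribution: $5,748.21 × 0.0523 = $300.63
Pre-tax total = $41.45 + $300.63 = $342.08
Taxable wages = $5,748.21 − $342.08 = $5,406.13
State tax withheld: $5,406.13 × 0.093 = $502.77
City income tax: $5,406.13 × 0.005 = $27.03
State disability insurance: $5,748.21 × 0.007 = $40.24
Medicare tax: only $124,695.34 − $121,046.41 = $3,648.93 of this check is subject → $3,648.93 × 0.023 = $83.93
Social Security tax: $5,748.21 × 0.042 = $241.42
Medical insurance premium: $63.75
Roth 401(k) contribution: $5,748.21 × 0.012 = $68.98
Parking deduction: $334.58
Total deductions = $41.45 + $300.63 + $502.77 + $27.03 + $40.24 + $83.93 + $241.42 + $63.75 + $68.98 + $334.58 = $1,704.78
Net pay = $5,748.21 − $1,704.78 = $4,043.43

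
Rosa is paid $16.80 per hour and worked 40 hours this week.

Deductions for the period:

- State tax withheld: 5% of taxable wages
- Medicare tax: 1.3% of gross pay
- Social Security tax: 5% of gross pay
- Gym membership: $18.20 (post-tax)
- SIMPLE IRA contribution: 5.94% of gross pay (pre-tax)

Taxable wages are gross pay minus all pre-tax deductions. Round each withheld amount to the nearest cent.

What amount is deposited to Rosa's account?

$539.94

Gross pay: 40 × $16.80 = $672.00
SIMPLE IRA contribution: $672.00 × 0.0594 = $39.92
Taxable wages = $672.00 − $39.92 = $632.08
State tax withheld: $632.08 × 0.05 = $31.60
Social Security tax: $672.00 × 0.05 = $33.60
Medicare tax: $672.00 × 0.013 = $8.74
Gym membership: $18.20
Total deductions = $39.92 + $31.60 + $33.60 + $8.74 + $18.20 = $132.06
Net pay = $672.00 − $132.06 = $539.94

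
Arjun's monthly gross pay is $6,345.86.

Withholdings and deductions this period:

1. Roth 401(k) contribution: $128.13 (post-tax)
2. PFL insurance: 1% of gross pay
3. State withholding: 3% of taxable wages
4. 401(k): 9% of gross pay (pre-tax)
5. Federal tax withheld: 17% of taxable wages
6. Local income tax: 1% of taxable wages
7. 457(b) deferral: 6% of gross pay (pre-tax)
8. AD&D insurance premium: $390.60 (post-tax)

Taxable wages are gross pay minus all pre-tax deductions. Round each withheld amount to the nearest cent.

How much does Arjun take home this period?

$3,679.05

457(b) deferral: $6,345.86 × 0.06 = $380.75
401(k): $6,345.86 × 0.09 = $571.13
Pre-tax total = $380.75 + $571.13 = $951.88
Taxable wages = $6,345.86 − $951.88 = $5,393.98
Local income tax: $5,393.98 × 0.01 = $53.94
Federal tax withheld: $5,393.98 × 0.17 = $916.98
State withholding: $5,393.98 × 0.03 = $161.82
PFL insurance: $6,345.86 × 0.01 = $63.46
Roth 401(k) contribution: $128.13
AD&D insurance premium: $390.60
Total deductions = $380.75 + $571.13 + $53.94 + $916.98 + $161.82 + $63.46 + $128.13 + $390.60 = $2,666.81
Net pay = $6,345.86 − $2,666.81 = $3,679.05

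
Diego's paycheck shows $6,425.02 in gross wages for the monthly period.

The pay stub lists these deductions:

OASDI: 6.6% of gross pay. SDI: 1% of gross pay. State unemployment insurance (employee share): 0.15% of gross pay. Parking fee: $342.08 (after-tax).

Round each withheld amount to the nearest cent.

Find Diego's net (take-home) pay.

OASDI: $6,425.02 × 0.066 = $424.05
SDI: $6,425.02 × 0.01 = $64.25
State unemployment insurance (employee share): $6,425.02 × 0.0015 = $9.64
Parking fee: $342.08
Total deductions = $424.05 + $64.25 + $9.64 + $342.08 = $840.02
Net pay = $6,425.02 − $840.02 = $5,585.00

$5,585.00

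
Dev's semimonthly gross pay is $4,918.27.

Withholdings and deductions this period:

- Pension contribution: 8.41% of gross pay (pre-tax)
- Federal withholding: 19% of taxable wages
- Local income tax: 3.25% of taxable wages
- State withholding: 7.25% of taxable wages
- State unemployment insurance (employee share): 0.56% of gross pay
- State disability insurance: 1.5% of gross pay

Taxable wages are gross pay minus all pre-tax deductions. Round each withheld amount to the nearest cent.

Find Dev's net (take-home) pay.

$3,074.46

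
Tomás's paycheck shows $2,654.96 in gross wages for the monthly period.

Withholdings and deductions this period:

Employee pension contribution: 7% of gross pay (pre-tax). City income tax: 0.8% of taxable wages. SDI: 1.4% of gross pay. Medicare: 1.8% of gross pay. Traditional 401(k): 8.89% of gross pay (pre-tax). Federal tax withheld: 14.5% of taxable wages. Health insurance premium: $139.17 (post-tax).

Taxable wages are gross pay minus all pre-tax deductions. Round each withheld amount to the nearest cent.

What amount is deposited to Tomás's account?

Employee pension contribution: $2,654.96 × 0.07 = $185.85
Traditional 401(k): $2,654.96 × 0.0889 = $236.03
Pre-tax total = $185.85 + $236.03 = $421.88
Taxable wages = $2,654.96 − $421.88 = $2,233.08
Federal tax withheld: $2,233.08 × 0.145 = $323.80
City income tax: $2,233.08 × 0.008 = $17.86
Medicare: $2,654.96 × 0.018 = $47.79
SDI: $2,654.96 × 0.014 = $37.17
Health insurance premium: $139.17
Total deductions = $185.85 + $236.03 + $323.80 + $17.86 + $47.79 + $37.17 + $139.17 = $987.67
Net pay = $2,654.96 − $987.67 = $1,667.29

$1,667.29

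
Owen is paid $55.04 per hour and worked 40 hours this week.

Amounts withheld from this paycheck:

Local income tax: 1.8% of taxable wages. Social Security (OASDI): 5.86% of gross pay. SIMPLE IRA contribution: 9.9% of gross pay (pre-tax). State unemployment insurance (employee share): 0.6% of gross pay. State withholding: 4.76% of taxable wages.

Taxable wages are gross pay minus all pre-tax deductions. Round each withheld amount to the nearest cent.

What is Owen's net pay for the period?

$1,711.29

Gross pay: 40 × $55.04 = $2,201.60
SIMPLE IRA contribution: $2,201.60 × 0.099 = $217.96
Taxable wages = $2,201.60 − $217.96 = $1,983.64
State withholding: $1,983.64 × 0.0476 = $94.42
Local income tax: $1,983.64 × 0.018 = $35.71
State unemployment insurance (employee share): $2,201.60 × 0.006 = $13.21
Social Security (OASDI): $2,201.60 × 0.0586 = $129.01
Total deductions = $217.96 + $94.42 + $35.71 + $13.21 + $129.01 = $490.31
Net pay = $2,201.60 − $490.31 = $1,711.29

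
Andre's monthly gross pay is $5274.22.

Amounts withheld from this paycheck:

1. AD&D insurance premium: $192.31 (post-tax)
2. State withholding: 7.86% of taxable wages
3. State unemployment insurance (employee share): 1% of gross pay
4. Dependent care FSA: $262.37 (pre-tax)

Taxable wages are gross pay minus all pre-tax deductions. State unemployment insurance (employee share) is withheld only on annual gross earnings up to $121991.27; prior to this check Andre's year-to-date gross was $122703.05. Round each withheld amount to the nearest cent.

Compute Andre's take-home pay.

Dependent care FSA: $262.37
Taxable wages = $5274.22 − $262.37 = $5011.85
State withholding: $5011.85 × 0.0786 = $393.93
State unemployment insurance (employee share): annual cap $121991.27 already reached (YTD $122703.05), so $0.00
AD&D insurance premium: $192.31
Total deductions = $262.37 + $393.93 + $0.00 + $192.31 = $848.61
Net pay = $5274.22 − $848.61 = $4425.61

$4425.61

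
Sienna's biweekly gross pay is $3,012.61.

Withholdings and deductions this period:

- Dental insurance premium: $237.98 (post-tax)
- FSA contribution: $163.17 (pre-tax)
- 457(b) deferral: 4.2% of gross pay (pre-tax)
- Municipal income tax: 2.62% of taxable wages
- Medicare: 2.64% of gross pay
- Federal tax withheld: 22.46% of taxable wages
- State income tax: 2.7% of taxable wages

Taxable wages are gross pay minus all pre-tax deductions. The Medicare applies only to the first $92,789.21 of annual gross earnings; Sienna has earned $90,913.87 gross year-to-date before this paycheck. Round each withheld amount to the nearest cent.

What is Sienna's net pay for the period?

$1,678.99

457(b) deferral: $3,012.61 × 0.042 = $126.53
FSA contribution: $163.17
Pre-tax total = $126.53 + $163.17 = $289.70
Taxable wages = $3,012.61 − $289.70 = $2,722.91
State income tax: $2,722.91 × 0.027 = $73.52
Municipal income tax: $2,722.91 × 0.0262 = $71.34
Federal tax withheld: $2,722.91 × 0.2246 = $611.57
Medicare: only $92,789.21 − $90,913.87 = $1,875.34 of this check is subject → $1,875.34 × 0.0264 = $49.51
Dental insurance premium: $237.98
Total deductions = $126.53 + $163.17 + $73.52 + $71.34 + $611.57 + $49.51 + $237.98 = $1,333.62
Net pay = $3,012.61 − $1,333.62 = $1,678.99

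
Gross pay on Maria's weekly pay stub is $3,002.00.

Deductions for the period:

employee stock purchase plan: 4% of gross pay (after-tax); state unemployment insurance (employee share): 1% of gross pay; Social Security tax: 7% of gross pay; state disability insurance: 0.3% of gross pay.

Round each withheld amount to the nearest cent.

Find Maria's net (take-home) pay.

State disability insurance: $3,002.00 × 0.003 = $9.01
State unemployment insurance (employee share): $3,002.00 × 0.01 = $30.02
Social Security tax: $3,002.00 × 0.07 = $210.14
Employee stock purchase plan: $3,002.00 × 0.04 = $120.08
Total deductions = $9.01 + $30.02 + $210.14 + $120.08 = $369.25
Net pay = $3,002.00 − $369.25 = $2,632.75

$2,632.75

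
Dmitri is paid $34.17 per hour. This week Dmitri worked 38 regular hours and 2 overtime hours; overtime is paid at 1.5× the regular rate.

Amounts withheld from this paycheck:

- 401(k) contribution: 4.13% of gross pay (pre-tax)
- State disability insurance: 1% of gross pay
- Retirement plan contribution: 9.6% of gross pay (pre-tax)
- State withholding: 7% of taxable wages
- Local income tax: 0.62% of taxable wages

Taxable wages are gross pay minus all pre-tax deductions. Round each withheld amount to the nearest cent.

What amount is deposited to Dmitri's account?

Regular pay: 38 × $34.17 = $1298.46
Overtime pay: 2 × $34.17 × 1.5 = $102.51
Gross pay = $1298.46 + $102.51 = $1400.97
401(k) contribution: $1400.97 × 0.0413 = $57.86
Retirement plan contribution: $1400.97 × 0.096 = $134.49
Pre-tax total = $57.86 + $134.49 = $192.35
Taxable wages = $1400.97 − $192.35 = $1208.62
Local income tax: $1208.62 × 0.0062 = $7.49
State withholding: $1208.62 × 0.07 = $84.60
State disability insurance: $1400.97 × 0.01 = $14.01
Total deductions = $57.86 + $134.49 + $7.49 + $84.60 + $14.01 = $298.45
Net pay = $1400.97 − $298.45 = $1102.52

$1102.52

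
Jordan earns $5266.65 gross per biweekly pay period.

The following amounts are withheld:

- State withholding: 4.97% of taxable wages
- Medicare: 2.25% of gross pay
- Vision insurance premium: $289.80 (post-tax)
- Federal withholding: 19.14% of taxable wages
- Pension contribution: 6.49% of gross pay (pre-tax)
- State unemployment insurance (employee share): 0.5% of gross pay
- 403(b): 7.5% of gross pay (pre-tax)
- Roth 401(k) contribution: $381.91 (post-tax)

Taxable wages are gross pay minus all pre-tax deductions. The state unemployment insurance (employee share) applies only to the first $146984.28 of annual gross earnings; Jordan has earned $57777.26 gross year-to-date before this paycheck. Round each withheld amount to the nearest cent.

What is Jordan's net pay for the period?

$2621.16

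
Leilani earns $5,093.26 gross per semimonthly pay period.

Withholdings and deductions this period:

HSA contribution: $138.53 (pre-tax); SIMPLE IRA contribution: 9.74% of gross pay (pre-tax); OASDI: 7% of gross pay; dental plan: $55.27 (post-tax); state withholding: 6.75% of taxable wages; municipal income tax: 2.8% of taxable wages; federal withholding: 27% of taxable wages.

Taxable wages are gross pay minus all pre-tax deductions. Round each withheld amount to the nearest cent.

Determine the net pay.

HSA contribution: $138.53
SIMPLE IRA contribution: $5,093.26 × 0.0974 = $496.08
Pre-tax total = $138.53 + $496.08 = $634.61
Taxable wages = $5,093.26 − $634.61 = $4,458.65
Federal withholding: $4,458.65 × 0.27 = $1,203.84
Municipal income tax: $4,458.65 × 0.028 = $124.84
State withholding: $4,458.65 × 0.0675 = $300.96
OASDI: $5,093.26 × 0.07 = $356.53
Dental plan: $55.27
Total deductions = $138.53 + $496.08 + $1,203.84 + $124.84 + $300.96 + $356.53 + $55.27 = $2,676.05
Net pay = $5,093.26 − $2,676.05 = $2,417.21

$2,417.21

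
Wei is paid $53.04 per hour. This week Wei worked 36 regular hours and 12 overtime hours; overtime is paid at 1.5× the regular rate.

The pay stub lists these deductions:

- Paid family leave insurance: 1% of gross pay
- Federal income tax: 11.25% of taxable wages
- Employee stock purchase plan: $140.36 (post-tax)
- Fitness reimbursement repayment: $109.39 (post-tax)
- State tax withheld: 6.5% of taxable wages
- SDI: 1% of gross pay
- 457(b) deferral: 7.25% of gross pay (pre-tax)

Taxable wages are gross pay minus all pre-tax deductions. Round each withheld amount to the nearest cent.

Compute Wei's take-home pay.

Regular pay: 36 × $53.04 = $1,909.44
Overtime pay: 12 × $53.04 × 1.5 = $954.72
Gross pay = $1,909.44 + $954.72 = $2,864.16
457(b) deferral: $2,864.16 × 0.0725 = $207.65
Taxable wages = $2,864.16 − $207.65 = $2,656.51
Federal income tax: $2,656.51 × 0.1125 = $298.86
State tax withheld: $2,656.51 × 0.065 = $172.67
SDI: $2,864.16 × 0.01 = $28.64
Paid family leave insurance: $2,864.16 × 0.01 = $28.64
Fitness reimbursement repayment: $109.39
Employee stock purchase plan: $140.36
Total deductions = $207.65 + $298.86 + $172.67 + $28.64 + $28.64 + $109.39 + $140.36 = $986.21
Net pay = $2,864.16 − $986.21 = $1,877.95

$1,877.95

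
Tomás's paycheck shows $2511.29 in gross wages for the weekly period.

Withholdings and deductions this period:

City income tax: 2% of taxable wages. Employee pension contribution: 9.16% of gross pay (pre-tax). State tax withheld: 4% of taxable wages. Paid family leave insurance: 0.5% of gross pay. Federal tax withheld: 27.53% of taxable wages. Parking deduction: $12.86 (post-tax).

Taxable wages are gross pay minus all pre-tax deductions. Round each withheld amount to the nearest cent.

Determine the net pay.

Employee pension contribution: $2511.29 × 0.0916 = $230.03
Taxable wages = $2511.29 − $230.03 = $2281.26
Federal tax withheld: $2281.26 × 0.2753 = $628.03
City income tax: $2281.26 × 0.02 = $45.63
State tax withheld: $2281.26 × 0.04 = $91.25
Paid family leave insurance: $2511.29 × 0.005 = $12.56
Parking deduction: $12.86
Total deductions = $230.03 + $628.03 + $45.63 + $91.25 + $12.56 + $12.86 = $1020.36
Net pay = $2511.29 − $1020.36 = $1490.93

$1490.93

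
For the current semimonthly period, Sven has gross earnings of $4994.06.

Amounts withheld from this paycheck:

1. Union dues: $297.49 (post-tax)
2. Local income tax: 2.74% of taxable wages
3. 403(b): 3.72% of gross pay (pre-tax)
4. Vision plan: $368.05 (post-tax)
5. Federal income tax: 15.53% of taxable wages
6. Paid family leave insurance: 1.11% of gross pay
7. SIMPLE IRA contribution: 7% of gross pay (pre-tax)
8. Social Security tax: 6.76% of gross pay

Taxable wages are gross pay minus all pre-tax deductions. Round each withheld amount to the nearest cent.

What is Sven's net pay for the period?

$2585.52

SIMPLE IRA contribution: $4994.06 × 0.07 = $349.58
403(b): $4994.06 × 0.0372 = $185.78
Pre-tax total = $349.58 + $185.78 = $535.36
Taxable wages = $4994.06 − $535.36 = $4458.70
Federal income tax: $4458.70 × 0.1553 = $692.44
Local income tax: $4458.70 × 0.0274 = $122.17
Social Security tax: $4994.06 × 0.0676 = $337.60
Paid family leave insurance: $4994.06 × 0.0111 = $55.43
Union dues: $297.49
Vision plan: $368.05
Total deductions = $349.58 + $185.78 + $692.44 + $122.17 + $337.60 + $55.43 + $297.49 + $368.05 = $2408.54
Net pay = $4994.06 − $2408.54 = $2585.52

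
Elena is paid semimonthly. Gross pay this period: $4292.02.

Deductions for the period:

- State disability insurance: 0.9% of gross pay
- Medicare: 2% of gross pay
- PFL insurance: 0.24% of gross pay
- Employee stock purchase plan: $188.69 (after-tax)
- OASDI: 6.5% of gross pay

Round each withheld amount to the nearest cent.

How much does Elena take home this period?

$3689.58

Medicare: $4292.02 × 0.02 = $85.84
OASDI: $4292.02 × 0.065 = $278.98
State disability insurance: $4292.02 × 0.009 = $38.63
PFL insurance: $4292.02 × 0.0024 = $10.30
Employee stock purchase plan: $188.69
Total deductions = $85.84 + $278.98 + $38.63 + $10.30 + $188.69 = $602.44
Net pay = $4292.02 − $602.44 = $3689.58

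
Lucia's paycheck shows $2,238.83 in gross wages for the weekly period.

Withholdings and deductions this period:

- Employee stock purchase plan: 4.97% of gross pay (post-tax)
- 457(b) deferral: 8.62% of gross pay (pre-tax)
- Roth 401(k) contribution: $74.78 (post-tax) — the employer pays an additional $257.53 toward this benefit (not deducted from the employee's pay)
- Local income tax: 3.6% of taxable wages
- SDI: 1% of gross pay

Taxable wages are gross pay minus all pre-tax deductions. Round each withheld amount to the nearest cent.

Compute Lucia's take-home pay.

$1,763.75

457(b) deferral: $2,238.83 × 0.0862 = $192.99
Taxable wages = $2,238.83 − $192.99 = $2,045.84
Local income tax: $2,045.84 × 0.036 = $73.65
SDI: $2,238.83 × 0.01 = $22.39
Employee stock purchase plan: $2,238.83 × 0.0497 = $111.27
Roth 401(k) contribution: $74.78
(Employer's $257.53 toward Roth 401(k) contribution is not withheld from the employee.)
Total deductions = $192.99 + $73.65 + $22.39 + $111.27 + $74.78 = $475.08
Net pay = $2,238.83 − $475.08 = $1,763.75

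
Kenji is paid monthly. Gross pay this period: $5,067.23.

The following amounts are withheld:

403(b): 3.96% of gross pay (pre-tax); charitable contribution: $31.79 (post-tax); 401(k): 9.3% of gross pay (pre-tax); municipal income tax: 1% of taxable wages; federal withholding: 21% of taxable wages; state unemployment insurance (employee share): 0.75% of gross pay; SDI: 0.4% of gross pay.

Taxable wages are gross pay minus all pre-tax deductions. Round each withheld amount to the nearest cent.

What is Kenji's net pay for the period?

$3,338.29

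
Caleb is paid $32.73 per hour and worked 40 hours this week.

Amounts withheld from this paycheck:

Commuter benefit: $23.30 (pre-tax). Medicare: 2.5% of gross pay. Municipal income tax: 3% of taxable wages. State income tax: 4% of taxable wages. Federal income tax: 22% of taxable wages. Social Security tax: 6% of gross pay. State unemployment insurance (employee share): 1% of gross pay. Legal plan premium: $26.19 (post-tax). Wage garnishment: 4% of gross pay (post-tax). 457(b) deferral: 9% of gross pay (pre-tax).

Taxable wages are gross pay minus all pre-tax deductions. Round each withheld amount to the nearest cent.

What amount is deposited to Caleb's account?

$626.40

Gross pay: 40 × $32.73 = $1,309.20
457(b) deferral: $1,309.20 × 0.09 = $117.83
Commuter benefit: $23.30
Pre-tax total = $117.83 + $23.30 = $141.13
Taxable wages = $1,309.20 − $141.13 = $1,168.07
State income tax: $1,168.07 × 0.04 = $46.72
Municipal income tax: $1,168.07 × 0.03 = $35.04
Federal income tax: $1,168.07 × 0.22 = $256.98
Social Security tax: $1,309.20 × 0.06 = $78.55
State unemployment insurance (employee share): $1,309.20 × 0.01 = $13.09
Medicare: $1,309.20 × 0.025 = $32.73
Legal plan premium: $26.19
Wage garnishment: $1,309.20 × 0.04 = $52.37
Total deductions = $117.83 + $23.30 + $46.72 + $35.04 + $256.98 + $78.55 + $13.09 + $32.73 + $26.19 + $52.37 = $682.80
Net pay = $1,309.20 − $682.80 = $626.40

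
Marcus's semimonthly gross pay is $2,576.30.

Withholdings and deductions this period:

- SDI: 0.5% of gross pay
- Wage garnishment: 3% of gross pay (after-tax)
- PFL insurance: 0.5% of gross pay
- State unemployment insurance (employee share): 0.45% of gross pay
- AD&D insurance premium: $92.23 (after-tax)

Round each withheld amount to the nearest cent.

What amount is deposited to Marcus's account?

PFL insurance: $2,576.30 × 0.005 = $12.88
SDI: $2,576.30 × 0.005 = $12.88
State unemployment insurance (employee share): $2,576.30 × 0.0045 = $11.59
Wage garnishment: $2,576.30 × 0.03 = $77.29
AD&D insurance premium: $92.23
Total deductions = $12.88 + $12.88 + $11.59 + $77.29 + $92.23 = $206.87
Net pay = $2,576.30 − $206.87 = $2,369.43

$2,369.43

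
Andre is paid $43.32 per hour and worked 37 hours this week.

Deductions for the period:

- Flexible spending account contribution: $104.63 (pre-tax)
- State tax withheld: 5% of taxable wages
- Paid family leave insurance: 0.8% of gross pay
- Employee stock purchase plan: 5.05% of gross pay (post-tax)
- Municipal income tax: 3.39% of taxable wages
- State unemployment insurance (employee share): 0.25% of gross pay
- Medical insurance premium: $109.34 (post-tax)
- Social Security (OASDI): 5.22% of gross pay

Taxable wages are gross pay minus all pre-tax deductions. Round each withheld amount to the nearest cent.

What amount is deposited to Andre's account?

$1,081.73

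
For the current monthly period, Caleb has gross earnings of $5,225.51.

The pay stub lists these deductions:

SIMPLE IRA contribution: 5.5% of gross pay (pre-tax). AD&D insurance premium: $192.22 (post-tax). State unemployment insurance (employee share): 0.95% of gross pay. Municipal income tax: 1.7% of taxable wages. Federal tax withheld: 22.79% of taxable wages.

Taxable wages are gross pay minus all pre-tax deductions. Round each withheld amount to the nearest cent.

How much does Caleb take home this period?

SIMPLE IRA contribution: $5,225.51 × 0.055 = $287.40
Taxable wages = $5,225.51 − $287.40 = $4,938.11
Federal tax withheld: $4,938.11 × 0.2279 = $1,125.40
Municipal income tax: $4,938.11 × 0.017 = $83.95
State unemployment insurance (employee share): $5,225.51 × 0.0095 = $49.64
AD&D insurance premium: $192.22
Total deductions = $287.40 + $1,125.40 + $83.95 + $49.64 + $192.22 = $1,738.61
Net pay = $5,225.51 − $1,738.61 = $3,486.90

$3,486.90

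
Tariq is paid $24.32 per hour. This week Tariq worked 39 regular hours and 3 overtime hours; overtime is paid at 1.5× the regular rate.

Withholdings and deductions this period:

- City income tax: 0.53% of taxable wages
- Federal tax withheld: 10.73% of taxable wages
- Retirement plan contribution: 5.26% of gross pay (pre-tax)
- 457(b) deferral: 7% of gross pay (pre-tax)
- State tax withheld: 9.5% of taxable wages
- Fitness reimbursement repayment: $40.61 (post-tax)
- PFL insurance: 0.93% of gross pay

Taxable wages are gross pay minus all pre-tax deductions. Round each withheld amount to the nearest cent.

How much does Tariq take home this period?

$685.07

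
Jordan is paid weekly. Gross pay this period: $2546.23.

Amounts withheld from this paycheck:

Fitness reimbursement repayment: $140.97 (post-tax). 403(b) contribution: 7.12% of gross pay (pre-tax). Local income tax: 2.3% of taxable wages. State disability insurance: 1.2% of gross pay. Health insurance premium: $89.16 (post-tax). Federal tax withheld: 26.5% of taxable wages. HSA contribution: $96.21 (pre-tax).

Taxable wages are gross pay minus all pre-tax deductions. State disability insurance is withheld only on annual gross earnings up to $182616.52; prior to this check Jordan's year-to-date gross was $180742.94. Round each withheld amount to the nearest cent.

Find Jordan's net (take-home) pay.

$1362.73

HSA contribution: $96.21
403(b) contribution: $2546.23 × 0.0712 = $181.29
Pre-tax total = $96.21 + $181.29 = $277.50
Taxable wages = $2546.23 − $277.50 = $2268.73
Federal tax withheld: $2268.73 × 0.265 = $601.21
Local income tax: $2268.73 × 0.023 = $52.18
State disability insurance: only $182616.52 − $180742.94 = $1873.58 of this check is subject → $1873.58 × 0.012 = $22.48
Fitness reimbursement repayment: $140.97
Health insurance premium: $89.16
Total deductions = $96.21 + $181.29 + $601.21 + $52.18 + $22.48 + $140.97 + $89.16 = $1183.50
Net pay = $2546.23 − $1183.50 = $1362.73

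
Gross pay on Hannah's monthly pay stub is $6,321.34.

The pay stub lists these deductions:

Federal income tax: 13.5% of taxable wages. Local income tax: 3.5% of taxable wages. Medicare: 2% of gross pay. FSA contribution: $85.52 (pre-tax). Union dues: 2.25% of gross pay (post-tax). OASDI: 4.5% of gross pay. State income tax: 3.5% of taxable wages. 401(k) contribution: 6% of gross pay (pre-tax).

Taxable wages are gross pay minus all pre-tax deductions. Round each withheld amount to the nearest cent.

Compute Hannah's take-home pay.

$4,102.83

FSA contribution: $85.52
401(k) contribution: $6,321.34 × 0.06 = $379.28
Pre-tax total = $85.52 + $379.28 = $464.80
Taxable wages = $6,321.34 − $464.80 = $5,856.54
Federal income tax: $5,856.54 × 0.135 = $790.63
State income tax: $5,856.54 × 0.035 = $204.98
Local income tax: $5,856.54 × 0.035 = $204.98
Medicare: $6,321.34 × 0.02 = $126.43
OASDI: $6,321.34 × 0.045 = $284.46
Union dues: $6,321.34 × 0.0225 = $142.23
Total deductions = $85.52 + $379.28 + $790.63 + $204.98 + $204.98 + $126.43 + $284.46 + $142.23 = $2,218.51
Net pay = $6,321.34 − $2,218.51 = $4,102.83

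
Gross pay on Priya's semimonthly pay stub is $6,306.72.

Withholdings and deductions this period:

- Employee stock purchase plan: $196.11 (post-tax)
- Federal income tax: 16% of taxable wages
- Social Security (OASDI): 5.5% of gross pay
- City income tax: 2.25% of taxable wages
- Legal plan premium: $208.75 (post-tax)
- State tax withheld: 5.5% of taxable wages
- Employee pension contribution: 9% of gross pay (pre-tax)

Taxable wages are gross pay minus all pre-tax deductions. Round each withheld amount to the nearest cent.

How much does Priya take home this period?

$3,624.35

Employee pension contribution: $6,306.72 × 0.09 = $567.60
Taxable wages = $6,306.72 − $567.60 = $5,739.12
City income tax: $5,739.12 × 0.0225 = $129.13
State tax withheld: $5,739.12 × 0.055 = $315.65
Federal income tax: $5,739.12 × 0.16 = $918.26
Social Security (OASDI): $6,306.72 × 0.055 = $346.87
Employee stock purchase plan: $196.11
Legal plan premium: $208.75
Total deductions = $567.60 + $129.13 + $315.65 + $918.26 + $346.87 + $196.11 + $208.75 = $2,682.37
Net pay = $6,306.72 − $2,682.37 = $3,624.35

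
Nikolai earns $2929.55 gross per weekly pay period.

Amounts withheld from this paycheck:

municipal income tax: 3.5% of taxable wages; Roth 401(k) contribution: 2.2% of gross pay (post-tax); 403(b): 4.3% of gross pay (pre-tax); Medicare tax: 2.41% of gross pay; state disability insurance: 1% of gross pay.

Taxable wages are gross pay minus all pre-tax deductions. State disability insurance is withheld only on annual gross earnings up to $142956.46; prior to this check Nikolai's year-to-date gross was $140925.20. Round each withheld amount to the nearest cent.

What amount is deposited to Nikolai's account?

$2550.09

403(b): $2929.55 × 0.043 = $125.97
Taxable wages = $2929.55 − $125.97 = $2803.58
Municipal income tax: $2803.58 × 0.035 = $98.13
Medicare tax: $2929.55 × 0.0241 = $70.60
State disability insurance: only $142956.46 − $140925.20 = $2031.26 of this check is subject → $2031.26 × 0.01 = $20.31
Roth 401(k) contribution: $2929.55 × 0.022 = $64.45
Total deductions = $125.97 + $98.13 + $70.60 + $20.31 + $64.45 = $379.46
Net pay = $2929.55 − $379.46 = $2550.09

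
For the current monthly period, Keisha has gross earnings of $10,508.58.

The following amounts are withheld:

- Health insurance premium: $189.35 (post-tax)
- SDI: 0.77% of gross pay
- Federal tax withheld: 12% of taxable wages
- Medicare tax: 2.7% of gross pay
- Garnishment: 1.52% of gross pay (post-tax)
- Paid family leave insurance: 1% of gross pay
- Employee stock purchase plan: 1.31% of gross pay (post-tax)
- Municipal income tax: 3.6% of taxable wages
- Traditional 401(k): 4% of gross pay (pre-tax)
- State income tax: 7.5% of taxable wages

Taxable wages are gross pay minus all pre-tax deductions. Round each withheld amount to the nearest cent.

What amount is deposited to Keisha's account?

$6,801.37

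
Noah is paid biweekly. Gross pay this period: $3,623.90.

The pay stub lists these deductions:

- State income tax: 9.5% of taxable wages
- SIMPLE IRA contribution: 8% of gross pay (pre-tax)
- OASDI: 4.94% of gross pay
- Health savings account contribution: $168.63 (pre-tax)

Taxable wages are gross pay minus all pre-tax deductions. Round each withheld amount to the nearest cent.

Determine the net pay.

Health savings account contribution: $168.63
SIMPLE IRA contribution: $3,623.90 × 0.08 = $289.91
Pre-tax total = $168.63 + $289.91 = $458.54
Taxable wages = $3,623.90 − $458.54 = $3,165.36
State income tax: $3,165.36 × 0.095 = $300.71
OASDI: $3,623.90 × 0.0494 = $179.02
Total deductions = $168.63 + $289.91 + $300.71 + $179.02 = $938.27
Net pay = $3,623.90 − $938.27 = $2,685.63

$2,685.63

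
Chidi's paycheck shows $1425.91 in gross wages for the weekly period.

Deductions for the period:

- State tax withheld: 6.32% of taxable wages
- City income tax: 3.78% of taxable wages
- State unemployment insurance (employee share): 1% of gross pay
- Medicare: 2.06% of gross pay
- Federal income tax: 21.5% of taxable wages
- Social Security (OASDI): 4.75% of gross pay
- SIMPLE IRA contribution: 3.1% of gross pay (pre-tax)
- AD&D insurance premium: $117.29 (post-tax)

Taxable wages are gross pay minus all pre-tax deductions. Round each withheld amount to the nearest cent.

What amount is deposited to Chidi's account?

SIMPLE IRA contribution: $1425.91 × 0.031 = $44.20
Taxable wages = $1425.91 − $44.20 = $1381.71
State tax withheld: $1381.71 × 0.0632 = $87.32
Federal income tax: $1381.71 × 0.215 = $297.07
City income tax: $1381.71 × 0.0378 = $52.23
Social Security (OASDI): $1425.91 × 0.0475 = $67.73
State unemployment insurance (employee share): $1425.91 × 0.01 = $14.26
Medicare: $1425.91 × 0.0206 = $29.37
AD&D insurance premium: $117.29
Total deductions = $44.20 + $87.32 + $297.07 + $52.23 + $67.73 + $14.26 + $29.37 + $117.29 = $709.47
Net pay = $1425.91 − $709.47 = $716.44

$716.44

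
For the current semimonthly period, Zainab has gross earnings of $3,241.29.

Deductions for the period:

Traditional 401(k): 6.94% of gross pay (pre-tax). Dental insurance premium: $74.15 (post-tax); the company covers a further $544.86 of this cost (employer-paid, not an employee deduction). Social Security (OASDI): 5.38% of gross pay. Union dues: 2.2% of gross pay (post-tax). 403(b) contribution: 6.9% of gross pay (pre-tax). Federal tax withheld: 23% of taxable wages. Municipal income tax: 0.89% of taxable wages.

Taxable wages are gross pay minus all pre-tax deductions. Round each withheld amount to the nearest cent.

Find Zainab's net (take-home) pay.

$1,805.68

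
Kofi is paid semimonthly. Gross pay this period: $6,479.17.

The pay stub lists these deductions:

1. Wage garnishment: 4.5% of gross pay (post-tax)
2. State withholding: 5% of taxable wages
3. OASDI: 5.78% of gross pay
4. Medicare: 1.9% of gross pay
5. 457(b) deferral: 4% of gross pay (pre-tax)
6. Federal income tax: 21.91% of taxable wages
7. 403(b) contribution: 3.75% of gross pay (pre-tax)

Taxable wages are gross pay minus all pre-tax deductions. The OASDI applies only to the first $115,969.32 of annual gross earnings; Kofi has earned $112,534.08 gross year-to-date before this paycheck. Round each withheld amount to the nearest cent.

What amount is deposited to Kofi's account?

$3,755.39

403(b) contribution: $6,479.17 × 0.0375 = $242.97
457(b) deferral: $6,479.17 × 0.04 = $259.17
Pre-tax total = $242.97 + $259.17 = $502.14
Taxable wages = $6,479.17 − $502.14 = $5,977.03
Federal income tax: $5,977.03 × 0.2191 = $1,309.57
State withholding: $5,977.03 × 0.05 = $298.85
Medicare: $6,479.17 × 0.019 = $123.10
OASDI: only $115,969.32 − $112,534.08 = $3,435.24 of this check is subject → $3,435.24 × 0.0578 = $198.56
Wage garnishment: $6,479.17 × 0.045 = $291.56
Total deductions = $242.97 + $259.17 + $1,309.57 + $298.85 + $123.10 + $198.56 + $291.56 = $2,723.78
Net pay = $6,479.17 − $2,723.78 = $3,755.39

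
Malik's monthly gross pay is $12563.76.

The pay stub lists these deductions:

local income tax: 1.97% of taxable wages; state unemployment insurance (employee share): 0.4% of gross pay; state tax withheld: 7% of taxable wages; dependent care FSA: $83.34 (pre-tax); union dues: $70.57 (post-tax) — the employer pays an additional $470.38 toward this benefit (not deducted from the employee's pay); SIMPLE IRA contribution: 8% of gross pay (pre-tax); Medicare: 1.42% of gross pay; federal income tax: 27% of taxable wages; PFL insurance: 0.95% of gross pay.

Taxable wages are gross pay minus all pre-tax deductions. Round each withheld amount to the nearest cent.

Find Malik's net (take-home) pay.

SIMPLE IRA contribution: $12563.76 × 0.08 = $1005.10
Dependent care FSA: $83.34
Pre-tax total = $1005.10 + $83.34 = $1088.44
Taxable wages = $12563.76 − $1088.44 = $11475.32
State tax withheld: $11475.32 × 0.07 = $803.27
Local income tax: $11475.32 × 0.0197 = $226.06
Federal income tax: $11475.32 × 0.27 = $3098.34
PFL insurance: $12563.76 × 0.0095 = $119.36
State unemployment insurance (employee share): $12563.76 × 0.004 = $50.26
Medicare: $12563.76 × 0.0142 = $178.41
Union dues: $70.57
(Employer's $470.38 toward union dues is not withheld from the employee.)
Total deductions = $1005.10 + $83.34 + $803.27 + $226.06 + $3098.34 + $119.36 + $50.26 + $178.41 + $70.57 = $5634.71
Net pay = $12563.76 − $5634.71 = $6929.05

$6929.05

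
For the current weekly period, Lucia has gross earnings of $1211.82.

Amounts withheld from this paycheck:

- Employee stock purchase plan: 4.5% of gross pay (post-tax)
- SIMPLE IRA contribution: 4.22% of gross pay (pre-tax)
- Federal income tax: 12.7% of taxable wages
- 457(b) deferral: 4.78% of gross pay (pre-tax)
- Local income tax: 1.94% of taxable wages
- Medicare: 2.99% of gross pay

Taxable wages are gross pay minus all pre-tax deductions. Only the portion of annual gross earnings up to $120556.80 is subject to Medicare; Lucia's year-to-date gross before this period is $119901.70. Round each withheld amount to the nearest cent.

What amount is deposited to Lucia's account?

$867.20

SIMPLE IRA contribution: $1211.82 × 0.0422 = $51.14
457(b) deferral: $1211.82 × 0.0478 = $57.92
Pre-tax total = $51.14 + $57.92 = $109.06
Taxable wages = $1211.82 − $109.06 = $1102.76
Federal income tax: $1102.76 × 0.127 = $140.05
Local income tax: $1102.76 × 0.0194 = $21.39
Medicare: only $120556.80 − $119901.70 = $655.10 of this check is subject → $655.10 × 0.0299 = $19.59
Employee stock purchase plan: $1211.82 × 0.045 = $54.53
Total deductions = $51.14 + $57.92 + $140.05 + $21.39 + $19.59 + $54.53 = $344.62
Net pay = $1211.82 − $344.62 = $867.20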